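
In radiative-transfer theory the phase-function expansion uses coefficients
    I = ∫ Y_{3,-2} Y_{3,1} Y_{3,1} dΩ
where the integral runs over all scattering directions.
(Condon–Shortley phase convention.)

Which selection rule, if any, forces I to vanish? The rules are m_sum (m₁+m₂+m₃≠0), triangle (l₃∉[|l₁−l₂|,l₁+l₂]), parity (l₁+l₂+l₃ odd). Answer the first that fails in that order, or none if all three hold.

m₁+m₂+m₃ = -2 + 1 + 1 = 0  ✓
triangle: |3−3|=0 ≤ l₃=3 ≤ 3+3=6  ✓
parity: l₁+l₂+l₃ = 9 is odd  ✗

parity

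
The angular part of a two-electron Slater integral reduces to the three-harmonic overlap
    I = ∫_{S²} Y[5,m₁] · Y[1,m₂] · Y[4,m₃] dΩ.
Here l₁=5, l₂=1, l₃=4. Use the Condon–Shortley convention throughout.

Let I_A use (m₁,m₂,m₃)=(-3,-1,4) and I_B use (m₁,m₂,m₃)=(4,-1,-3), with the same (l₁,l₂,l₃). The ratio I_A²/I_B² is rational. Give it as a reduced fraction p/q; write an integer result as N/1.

Same 5,1,4: normalisation and zero-m 3j drop out of the ratio.
A: Δ: 2! 8! 0! / 11! → 1/495; sum: t=0:+1/80640 = 1/80640; 3j²(5 1 4; -3 -1 4) = Δ·Π!·Σ² = 1/495  (sign +1)
B: Δ: 2! 8! 0! / 11! → 1/495; sum: t=0:+1/10080 = 1/10080; 3j²(5 1 4; 4 -1 -3) = Δ·Π!·Σ² = 4/55  (sign -1)
I_A²/I_B² = (1/495)/(4/55) = 1/36

1/36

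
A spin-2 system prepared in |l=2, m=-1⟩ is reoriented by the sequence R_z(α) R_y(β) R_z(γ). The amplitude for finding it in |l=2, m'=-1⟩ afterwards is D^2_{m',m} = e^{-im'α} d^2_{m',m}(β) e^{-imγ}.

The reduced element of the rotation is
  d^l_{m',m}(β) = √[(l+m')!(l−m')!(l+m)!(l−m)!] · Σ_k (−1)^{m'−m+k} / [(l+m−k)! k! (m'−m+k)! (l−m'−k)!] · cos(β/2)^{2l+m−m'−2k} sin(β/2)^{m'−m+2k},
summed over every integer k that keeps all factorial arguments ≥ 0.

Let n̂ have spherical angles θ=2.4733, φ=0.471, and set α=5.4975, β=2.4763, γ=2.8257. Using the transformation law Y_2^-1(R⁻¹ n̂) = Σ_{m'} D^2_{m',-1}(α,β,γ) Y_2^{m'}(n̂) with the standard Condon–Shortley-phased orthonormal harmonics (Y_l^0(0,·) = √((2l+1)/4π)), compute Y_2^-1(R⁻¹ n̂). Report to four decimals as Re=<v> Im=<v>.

Need the full column D^2_{m',-1} for m'=−2..2 at α=5.4975, β=2.4763, γ=2.8257.
cos(β/2)=0.326545, sin(β/2)=0.945182
d^2_{-2,-1}: single k=1 term ⇒ +0.065823;  D = +0.020485+0.062554i
d^2_{-1,-1}: k∈[0..1] ⇒ +0.011370 -0.285785 = -0.274414;  D = +0.124087-0.244756i
d^2_{0,-1}: k∈[0..1] ⇒ -0.080616 +0.675406 = +0.594790;  D = -0.565359+0.184780i
d^2_{1,-1}: k∈[0..1] ⇒ +0.285785 -0.798107 = -0.512322;  D = +0.456818+0.231929i
d^2_{2,-1}: single k=0 term ⇒ -0.551467;  D = +0.171020+0.524278i
Y_2^{m'}(θ=2.4733,φ=0.471) and Σ D·Y over m':
  (+0.0205+0.0626i)·(+0.0872-0.1199i)  (+0.1241-0.2448i)·(-0.3348+0.1705i)  (-0.5654+0.1848i)·(+0.2675+0.0000i)  (+0.4568+0.2319i)·(+0.3348+0.1705i)  (+0.1710+0.5243i)·(+0.0872+0.1199i)
Y_2^-1(R⁻¹ n̂) = -0.076313+0.377320i

Re=-0.0763 Im=0.3773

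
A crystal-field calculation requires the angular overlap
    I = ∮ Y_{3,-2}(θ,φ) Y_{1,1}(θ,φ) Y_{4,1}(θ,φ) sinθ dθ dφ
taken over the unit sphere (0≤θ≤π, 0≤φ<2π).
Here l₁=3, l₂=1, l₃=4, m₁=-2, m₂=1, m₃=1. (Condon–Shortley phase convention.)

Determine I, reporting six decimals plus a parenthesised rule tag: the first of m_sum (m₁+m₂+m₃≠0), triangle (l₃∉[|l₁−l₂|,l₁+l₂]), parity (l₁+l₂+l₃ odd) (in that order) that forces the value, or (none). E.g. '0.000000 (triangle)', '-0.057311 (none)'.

m-sum 0 ✓  L=8 even ✓  2≤4≤4 ✓
Π(2lᵢ+1) = 7×3×9 = 189
triangle coeff Δ(3,1,4) = 1/252
Σ_t [0,0]: t=0:+1/36 = 1/36
(3j)²=4/63 [(3 1 4; 0 0 0)], sign=+1
Σ_t [0,0]: t=0:+1/240 = 1/240
(3j)²=1/84 [(3 1 4; -2 1 1)], sign=-1
⇒ 4πI² = 1/7
I = (-1)√(1/7/(4π)) = -0.10662181
No selection rule forces the value: the integral is nonzero (none).

-0.106622 (none)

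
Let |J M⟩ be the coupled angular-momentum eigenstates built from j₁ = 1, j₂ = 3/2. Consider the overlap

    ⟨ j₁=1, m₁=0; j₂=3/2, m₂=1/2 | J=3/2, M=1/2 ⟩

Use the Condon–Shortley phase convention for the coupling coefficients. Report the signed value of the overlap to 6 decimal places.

-0.258199

√[4·1!1!2!/5! · 1!1!2!1!2!1!] = √(4/15)
  +(−1)^0/∏(0,1,1,2,0,0)! = 1/2  (running 1/2)
  +(−1)^1/∏(1,0,0,1,1,1)! = -1  (running -1/2)
⟨..|..⟩ = √(4/15)·(-1/2) = -0.258199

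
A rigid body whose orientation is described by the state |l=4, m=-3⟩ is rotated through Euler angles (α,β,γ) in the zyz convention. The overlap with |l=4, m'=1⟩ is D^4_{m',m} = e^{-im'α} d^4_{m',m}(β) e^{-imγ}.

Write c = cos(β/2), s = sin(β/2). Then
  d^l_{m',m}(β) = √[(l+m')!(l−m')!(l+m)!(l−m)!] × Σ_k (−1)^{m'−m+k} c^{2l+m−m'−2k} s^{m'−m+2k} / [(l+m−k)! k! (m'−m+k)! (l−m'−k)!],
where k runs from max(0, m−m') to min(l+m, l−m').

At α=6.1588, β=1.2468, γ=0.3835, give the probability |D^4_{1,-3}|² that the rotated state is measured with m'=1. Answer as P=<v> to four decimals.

P=0.2121

Split into d^4_{1,-3}(β=1.2468) × two z-phases.
c=cos(1.246800/2)=0.811898, s=sin(1.246800/2)=0.583799; N=√[120·6·1·5040]=1904.940944
k∈{0,1} keeps every argument non-negative
  k=0: (−1)^4·1904.9409/(144)·0.8119^4·0.5838^4 = +0.667696
  k=1: (−1)^5·1904.9409/(240)·0.8119^2·0.5838^6 = -0.207135
d^4_{1,-3}(1.2468) = +0.667696 -0.207135 = +0.460561
|D^4_{1,-3}|² = |d^4_{1,-3}(β)|² = (+0.460561)² = 0.212116 (the z-rotation phases have unit modulus)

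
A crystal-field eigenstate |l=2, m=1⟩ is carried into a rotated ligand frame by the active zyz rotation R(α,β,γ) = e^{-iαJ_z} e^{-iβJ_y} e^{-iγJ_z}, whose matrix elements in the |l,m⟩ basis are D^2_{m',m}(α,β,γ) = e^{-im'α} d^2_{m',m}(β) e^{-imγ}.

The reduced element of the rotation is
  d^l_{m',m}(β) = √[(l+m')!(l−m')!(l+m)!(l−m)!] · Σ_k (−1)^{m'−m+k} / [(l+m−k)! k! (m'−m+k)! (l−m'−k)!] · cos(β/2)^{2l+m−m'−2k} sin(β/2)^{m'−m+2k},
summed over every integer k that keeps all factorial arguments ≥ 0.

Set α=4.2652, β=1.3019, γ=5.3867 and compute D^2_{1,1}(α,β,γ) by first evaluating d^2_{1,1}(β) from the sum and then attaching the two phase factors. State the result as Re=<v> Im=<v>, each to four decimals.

D^2_{1,1}(4.2652,1.3019,5.3867) = e^{-i·1·4.2652}·d^2_{1,1}(1.3019)·e^{-i·1·5.3867}. Compute d first:
c=cos(1.301900/2)=0.795509, s=sin(1.301900/2)=0.605942; N=√[6·1·6·1]=6.000000
Admissible k: 0..1 (factorial args all ≥0)
  k=0: (−1)^0·6.0000/(6)·0.7955^4·0.6059^0 = +0.400479
  k=1: (−1)^1·6.0000/(2)·0.7955^2·0.6059^2 = -0.697066
d^2_{1,1}(1.3019) = +0.400479 -0.697066 = -0.296587
D = (-0.432433+0.901666i)·(-0.296587)·(+0.624359+0.781137i) = +0.288970-0.066784i

Re=0.2890 Im=-0.0668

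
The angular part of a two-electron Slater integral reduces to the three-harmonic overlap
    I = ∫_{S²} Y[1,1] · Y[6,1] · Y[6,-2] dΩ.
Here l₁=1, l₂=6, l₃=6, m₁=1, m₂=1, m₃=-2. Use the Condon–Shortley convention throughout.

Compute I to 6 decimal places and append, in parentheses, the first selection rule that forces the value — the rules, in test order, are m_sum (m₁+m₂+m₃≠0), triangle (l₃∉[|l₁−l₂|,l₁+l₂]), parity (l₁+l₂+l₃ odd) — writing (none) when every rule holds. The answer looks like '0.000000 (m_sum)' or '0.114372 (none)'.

0.000000 (parity)

l₁+l₂+l₃=13 is odd: 3j(l;000)=0 ⇒ I=0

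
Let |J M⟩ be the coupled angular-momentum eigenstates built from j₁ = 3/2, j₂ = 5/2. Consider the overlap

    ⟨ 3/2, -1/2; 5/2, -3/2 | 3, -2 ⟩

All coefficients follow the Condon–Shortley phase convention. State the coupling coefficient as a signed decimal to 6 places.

+√(1/12) ≈ +0.288675

triangle: 1!×2!×4!/8! = 48/40320
(j±m)!: 1!×2!×1!×4!×1!×5! = 5760
prefactor² = (2J+1)×Δ×N² = 48
  k=0: +1/(0!×1!×2!×1!×0!×3!) = 1/12
  k=1: −1/(1!×0!×1!×0!×1!×4!) = -1/24
Σ = 1/24  ⇒  CG² = 48×(1/24)² = 1/12
CG = +√(1/12) = +0.288675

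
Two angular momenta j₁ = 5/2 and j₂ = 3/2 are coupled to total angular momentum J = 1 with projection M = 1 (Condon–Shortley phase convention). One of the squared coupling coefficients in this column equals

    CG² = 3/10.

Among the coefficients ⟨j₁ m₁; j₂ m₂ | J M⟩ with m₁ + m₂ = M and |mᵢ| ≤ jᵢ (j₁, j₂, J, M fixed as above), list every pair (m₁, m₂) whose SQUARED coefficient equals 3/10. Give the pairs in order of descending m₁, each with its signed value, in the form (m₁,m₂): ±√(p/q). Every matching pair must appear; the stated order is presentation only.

Admissible pairs with m₁+m₂ = M = 1: (-1/2,3/2), (1/2,1/2), (3/2,-1/2), (5/2,-3/2)
  (m₁,m₂)=(5/2,-3/2): CG² = 1/2, CG = +√(1/2)
  (m₁,m₂)=(3/2,-1/2): CG² = 3/10, CG = −√(3/10)   ← matches the target
  (m₁,m₂)=(1/2,1/2): CG² = 3/20, CG = +√(3/20)
  (m₁,m₂)=(-1/2,3/2): CG² = 1/20, CG = −√(1/20)
Pairs with CG² = 3/10: (3/2,-1/2): −√(3/10)

(3/2,-1/2): −√(3/10)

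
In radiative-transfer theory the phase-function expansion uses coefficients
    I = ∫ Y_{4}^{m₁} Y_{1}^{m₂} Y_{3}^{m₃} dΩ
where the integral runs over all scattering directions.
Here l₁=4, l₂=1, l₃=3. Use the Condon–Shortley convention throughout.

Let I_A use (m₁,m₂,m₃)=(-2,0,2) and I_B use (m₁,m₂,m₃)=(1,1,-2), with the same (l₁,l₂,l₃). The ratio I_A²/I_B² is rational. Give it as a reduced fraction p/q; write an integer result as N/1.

4/1

l's match ⇒ only the (l;m) 3-j factors differ between A and B.
A: triangle coeff Δ(4,1,3) = 1/252; Σ_t [1,1]: t=1:−1/120 = -1/120; (3j)²=1/21 [(4 1 3; -2 0 2)], sign=+1
B: triangle coeff Δ(4,1,3) = 1/252; Σ_t [2,2]: t=2:+1/240 = 1/240; (3j)²=1/84 [(4 1 3; 1 1 -2)], sign=-1
I_A²/I_B² = (1/21)/(1/84) = 4/1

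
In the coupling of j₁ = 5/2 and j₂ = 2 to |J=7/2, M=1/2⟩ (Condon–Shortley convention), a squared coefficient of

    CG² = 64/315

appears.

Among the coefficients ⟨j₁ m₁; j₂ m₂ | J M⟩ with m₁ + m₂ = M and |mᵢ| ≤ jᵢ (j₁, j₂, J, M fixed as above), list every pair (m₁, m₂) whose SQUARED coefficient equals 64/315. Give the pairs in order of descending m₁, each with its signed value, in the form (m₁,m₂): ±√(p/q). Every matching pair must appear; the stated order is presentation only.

(-3/2,2): −√(64/315)

Admissible pairs with m₁+m₂ = M = 1/2: (-3/2,2), (-1/2,1), (1/2,0), (3/2,-1), (5/2,-2)
  (m₁,m₂)=(5/2,-2): CG² = 4/63, CG = +√(4/63)
  (m₁,m₂)=(3/2,-1): CG² = 121/315, CG = +√(121/315)
  (m₁,m₂)=(1/2,0): CG² = 4/105, CG = +√(4/105)
  (m₁,m₂)=(-1/2,1): CG² = 14/45, CG = −√(14/45)
  (m₁,m₂)=(-3/2,2): CG² = 64/315, CG = −√(64/315)   ← matches the target
Pairs with CG² = 64/315: (-3/2,2): −√(64/315)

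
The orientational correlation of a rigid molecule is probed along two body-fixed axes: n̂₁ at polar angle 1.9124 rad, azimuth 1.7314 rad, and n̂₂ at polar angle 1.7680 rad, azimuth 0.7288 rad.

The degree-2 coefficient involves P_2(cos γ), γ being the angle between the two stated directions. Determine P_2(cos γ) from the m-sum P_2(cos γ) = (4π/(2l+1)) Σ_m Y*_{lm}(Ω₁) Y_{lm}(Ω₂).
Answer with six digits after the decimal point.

Summing Y*_{l m}(θ₁,φ₁)·Y_{l m}(θ₂,φ₂) over m ∈ [−2, 2]; prefactor 4π/(2·2+1) = 2.513274:
  m=-2: Y*=-0.325386-0.108266i  Y=+0.041957-0.369069i  product -0.053610+0.115547i
  m=-1: Y*=+0.038995-0.240711i  Y=-0.110725+0.098851i  product +0.019477+0.030507i
  m=+0: Y*=-0.209208-0.000000i  Y=-0.279070+0.000000i  product +0.058384+0.000000i
  m=+1: Y*=-0.038995-0.240711i  Y=+0.110725+0.098851i  product +0.019477-0.030507i
  m=+2: Y*=-0.325386+0.108266i  Y=+0.041957+0.369069i  product -0.053610-0.115547i
Total Σ_m = -0.009882+0.000000i. Multiply by 2.513274: -0.024836+0.000000i. P_2(cos γ) = -0.024836

-0.024836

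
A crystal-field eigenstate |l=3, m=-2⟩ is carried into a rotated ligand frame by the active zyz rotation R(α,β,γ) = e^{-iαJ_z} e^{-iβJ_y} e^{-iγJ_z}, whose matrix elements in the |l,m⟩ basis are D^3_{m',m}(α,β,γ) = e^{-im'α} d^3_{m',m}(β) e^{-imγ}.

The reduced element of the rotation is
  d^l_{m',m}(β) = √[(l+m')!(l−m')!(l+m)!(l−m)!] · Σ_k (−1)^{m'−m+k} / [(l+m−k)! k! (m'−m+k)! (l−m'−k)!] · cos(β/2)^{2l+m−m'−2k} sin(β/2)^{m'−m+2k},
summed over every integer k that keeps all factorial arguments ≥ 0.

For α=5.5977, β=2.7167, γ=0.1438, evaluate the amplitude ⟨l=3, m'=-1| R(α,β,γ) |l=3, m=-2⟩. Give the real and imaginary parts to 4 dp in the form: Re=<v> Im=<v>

D^3_{-1,-2}(5.5977,2.7167,0.1438) = e^{-i·-1·5.5977}·d^3_{-1,-2}(2.7167)·e^{-i·-2·0.1438}. Compute d first:
Half-angle: c=0.210852, s=0.977518. N=√(2·24·1·120)=75.894664
k∈{0,1} keeps every argument non-negative
  k=0: (−1)^1·75.8947/(24)·0.2109^5·0.9775^1 = -0.001288
  k=1: (−1)^2·75.8947/(12)·0.2109^3·0.9775^3 = +0.055378
d^3_{-1,-2}(2.7167) = -0.001288 +0.055378 = +0.054090
Phases: e^{-i·(-1)·5.5977}=+0.774112-0.633049i, e^{-i·(-2)·0.1438}=+0.958927+0.283652i ⇒ D=+0.049864-0.020958i

Re=0.0499 Im=-0.0210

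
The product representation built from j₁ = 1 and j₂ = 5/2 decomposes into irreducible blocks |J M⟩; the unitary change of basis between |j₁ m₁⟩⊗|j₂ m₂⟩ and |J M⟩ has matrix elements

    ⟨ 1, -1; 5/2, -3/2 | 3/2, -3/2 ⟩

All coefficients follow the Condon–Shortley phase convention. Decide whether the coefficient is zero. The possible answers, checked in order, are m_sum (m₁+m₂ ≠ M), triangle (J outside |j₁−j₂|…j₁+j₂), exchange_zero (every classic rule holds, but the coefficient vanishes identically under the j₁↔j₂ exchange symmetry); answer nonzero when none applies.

m-sum: m₁+m₂ = -1+(-3/2) = -5/2, M = -3/2  ✗ ⇒ coefficient is 0

m_sum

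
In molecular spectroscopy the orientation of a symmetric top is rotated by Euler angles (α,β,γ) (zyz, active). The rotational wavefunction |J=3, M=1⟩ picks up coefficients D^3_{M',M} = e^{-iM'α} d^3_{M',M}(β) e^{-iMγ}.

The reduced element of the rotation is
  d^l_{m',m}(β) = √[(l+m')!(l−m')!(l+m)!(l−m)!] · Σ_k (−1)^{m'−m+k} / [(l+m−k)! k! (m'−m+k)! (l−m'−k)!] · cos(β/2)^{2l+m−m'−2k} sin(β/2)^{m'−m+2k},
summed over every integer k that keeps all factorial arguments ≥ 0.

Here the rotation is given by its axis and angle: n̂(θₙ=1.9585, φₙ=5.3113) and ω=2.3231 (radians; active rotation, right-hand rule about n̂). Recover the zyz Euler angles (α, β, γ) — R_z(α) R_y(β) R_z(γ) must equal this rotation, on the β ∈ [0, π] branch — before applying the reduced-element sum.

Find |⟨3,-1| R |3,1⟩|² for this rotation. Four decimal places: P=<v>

P=0.2012

Axis–angle → zyz. n̂ = (sinθₙcosφₙ, sinθₙsinφₙ, cosθₙ) = (+0.521902, -0.764648, -0.378064), ω = 2.3231.
R = I cosω + sinω [n̂]ₓ + (1−cosω) n̂n̂ᵀ gives
  R = [-0.224816, -0.395735, -0.890422; -0.947796, +0.300893, +0.105575; +0.226142, +0.867673, -0.442722]
β = atan2(√(R₁₃²+R₂₃²), R₃₃) = 2.029428; α = atan2(R₂₃, R₁₃) mod 2π = 3.023577; γ = atan2(R₃₂, −R₃₁) mod 2π = 1.825755
Split into d^3_{-1,1}(β=2.0294) × two z-phases.
c=cos(2.029428/2)=0.527863, s=sin(2.029428/2)=0.849330; N=√[2·24·24·2]=48.000000
The bounds max(0,m−m')=2 and min(l+m,l−m')=4 give 3 terms
  k=2: (−1)^0·48.0000/(8)·0.5279^4·0.8493^2 = +0.336038
  k=3: (−1)^1·48.0000/(6)·0.5279^2·0.8493^4 = -1.159945
  k=4: (−1)^2·48.0000/(48)·0.5279^0·0.8493^6 = +0.375368
d^3_{-1,1}(2.0294) = +0.336038 -1.159945 +0.375368 = -0.448538
|D^3_{-1,1}|² = |d^3_{-1,1}(β)|² = (-0.448538)² = 0.201187 (the z-rotation phases have unit modulus)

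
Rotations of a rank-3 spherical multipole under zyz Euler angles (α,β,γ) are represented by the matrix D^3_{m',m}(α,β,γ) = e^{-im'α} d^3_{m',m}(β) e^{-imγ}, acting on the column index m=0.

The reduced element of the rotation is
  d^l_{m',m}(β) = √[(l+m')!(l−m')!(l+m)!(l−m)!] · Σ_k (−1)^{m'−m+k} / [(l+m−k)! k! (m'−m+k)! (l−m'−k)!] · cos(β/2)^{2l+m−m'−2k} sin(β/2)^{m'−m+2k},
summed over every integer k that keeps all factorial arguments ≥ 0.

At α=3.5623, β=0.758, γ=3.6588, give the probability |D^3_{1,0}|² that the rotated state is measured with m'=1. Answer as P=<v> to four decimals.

P=0.2374

D^3_{1,0}(3.5623,0.7580,3.6588) = e^{-i·1·3.5623}·d^3_{1,0}(0.7580)·e^{-i·0·3.6588}. Compute d first:
c=cos(0.758000/2)=0.929035, s=sin(0.758000/2)=0.369992; N=√[24·2·6·6]=41.569219
The bounds max(0,m−m')=0 and min(l+m,l−m')=2 give 3 terms
  k=0: (−1)^1·41.5692/(12)·0.9290^5·0.3700^1 = -0.887040
  k=1: (−1)^2·41.5692/(4)·0.9290^3·0.3700^3 = +0.422069
  k=2: (−1)^3·41.5692/(12)·0.9290^1·0.3700^5 = -0.022314
d^3_{1,0}(0.7580) = -0.887040 +0.422069 -0.022314 = -0.487285
|D^3_{1,0}|² = |d^3_{1,0}(β)|² = (-0.487285)² = 0.237446 (the z-rotation phases have unit modulus)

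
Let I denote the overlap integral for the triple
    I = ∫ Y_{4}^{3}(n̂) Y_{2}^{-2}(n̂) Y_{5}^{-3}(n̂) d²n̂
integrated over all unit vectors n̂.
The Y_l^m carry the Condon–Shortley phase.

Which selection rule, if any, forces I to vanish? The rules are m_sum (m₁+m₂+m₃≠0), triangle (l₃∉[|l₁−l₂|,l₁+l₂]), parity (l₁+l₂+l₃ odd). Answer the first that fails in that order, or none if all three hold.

m₁+m₂+m₃ = 3 − 2 − 3 = -2  ✗
triangle: |4−2|=2 ≤ l₃=5 ≤ 4+2=6
parity: l₁+l₂+l₃ = 11 is odd

m_sum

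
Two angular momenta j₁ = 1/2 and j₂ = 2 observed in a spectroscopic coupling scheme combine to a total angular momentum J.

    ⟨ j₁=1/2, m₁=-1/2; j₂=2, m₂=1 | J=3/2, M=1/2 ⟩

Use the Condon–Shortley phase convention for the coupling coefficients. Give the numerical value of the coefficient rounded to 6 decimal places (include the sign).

triangle: 1!·0!·3!/5! = 6/120
(j±m)!: 0!·1!·3!·1!·2!·1! = 12
prefactor² = (2J+1)·Δ·N² = 12/5
  k=1: −1/(1!·0!·0!·2!·0!·1!) = -1/2
Σ = -1/2  ⇒  CG² = 12/5·(-1/2)² = 3/5
CG = −√(3/5) = -0.774597

−√(3/5) ≈ -0.774597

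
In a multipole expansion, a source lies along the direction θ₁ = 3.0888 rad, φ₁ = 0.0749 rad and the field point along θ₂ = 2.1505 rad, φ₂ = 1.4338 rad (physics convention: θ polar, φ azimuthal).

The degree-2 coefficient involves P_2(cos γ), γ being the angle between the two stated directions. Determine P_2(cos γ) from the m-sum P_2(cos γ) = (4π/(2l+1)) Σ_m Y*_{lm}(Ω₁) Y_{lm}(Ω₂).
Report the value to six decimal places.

-0.035799

Term-by-term m-sum for l=2 (normalisation 4π/5 = 2.513274):
  term(m=-2) = (-0.000265, -0.000120)   from Y*(Ω₁)=(0.001064, 0.000161), Y(Ω₂)=(-0.260284, -0.073156)
  term(m=-1) = (0.003031, -0.014091)   from Y*(Ω₁)=(-0.040595, -0.003046), Y(Ω₂)=(-0.048351, 0.350729)
  term(m=+0) = (-0.019776, 0.000000)   from Y*(Ω₁)=(0.628149, -0.000000), Y(Ω₂)=(-0.031484, 0.000000)
  term(m=+1) = (0.003031, 0.014091)   from Y*(Ω₁)=(0.040595, -0.003046), Y(Ω₂)=(0.048351, 0.350729)
  term(m=+2) = (-0.000265, 0.000120)   from Y*(Ω₁)=(0.001064, -0.000161), Y(Ω₂)=(-0.260284, 0.073156)
Σ over m = (-0.014244, -0.000000); ×(4π/5) → (-0.035799, -0.000000). Real part: -0.035799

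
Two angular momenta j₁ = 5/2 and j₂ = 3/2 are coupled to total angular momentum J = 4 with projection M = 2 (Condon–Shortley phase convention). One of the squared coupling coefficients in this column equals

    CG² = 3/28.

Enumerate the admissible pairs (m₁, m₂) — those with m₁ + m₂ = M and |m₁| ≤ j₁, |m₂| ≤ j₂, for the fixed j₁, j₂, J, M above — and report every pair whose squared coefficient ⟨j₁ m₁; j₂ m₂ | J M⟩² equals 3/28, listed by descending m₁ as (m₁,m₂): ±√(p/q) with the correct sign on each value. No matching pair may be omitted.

(5/2,-1/2): +√(3/28)

Admissible pairs with m₁+m₂ = M = 2: (1/2,3/2), (3/2,1/2), (5/2,-1/2)
  (m₁,m₂)=(5/2,-1/2): CG² = 3/28, CG = +√(3/28)   ← matches the target
  (m₁,m₂)=(3/2,1/2): CG² = 15/28, CG = +√(15/28)
  (m₁,m₂)=(1/2,3/2): CG² = 5/14, CG = +√(5/14)
Pairs with CG² = 3/28: (5/2,-1/2): +√(3/28)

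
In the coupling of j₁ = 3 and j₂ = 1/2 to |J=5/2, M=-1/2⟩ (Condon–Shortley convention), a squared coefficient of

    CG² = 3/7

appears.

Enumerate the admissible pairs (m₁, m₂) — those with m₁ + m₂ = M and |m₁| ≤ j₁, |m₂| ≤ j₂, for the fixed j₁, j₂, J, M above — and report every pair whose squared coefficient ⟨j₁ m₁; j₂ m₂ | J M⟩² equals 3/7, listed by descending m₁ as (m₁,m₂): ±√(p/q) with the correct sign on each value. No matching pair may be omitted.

Admissible pairs with m₁+m₂ = M = -1/2: (-1,1/2), (0,-1/2)
  (m₁,m₂)=(0,-1/2): CG² = 3/7, CG = +√(3/7)   ← matches the target
  (m₁,m₂)=(-1,1/2): CG² = 4/7, CG = −√(4/7)
Pairs with CG² = 3/7: (0,-1/2): +√(3/7)

(0,-1/2): +√(3/7)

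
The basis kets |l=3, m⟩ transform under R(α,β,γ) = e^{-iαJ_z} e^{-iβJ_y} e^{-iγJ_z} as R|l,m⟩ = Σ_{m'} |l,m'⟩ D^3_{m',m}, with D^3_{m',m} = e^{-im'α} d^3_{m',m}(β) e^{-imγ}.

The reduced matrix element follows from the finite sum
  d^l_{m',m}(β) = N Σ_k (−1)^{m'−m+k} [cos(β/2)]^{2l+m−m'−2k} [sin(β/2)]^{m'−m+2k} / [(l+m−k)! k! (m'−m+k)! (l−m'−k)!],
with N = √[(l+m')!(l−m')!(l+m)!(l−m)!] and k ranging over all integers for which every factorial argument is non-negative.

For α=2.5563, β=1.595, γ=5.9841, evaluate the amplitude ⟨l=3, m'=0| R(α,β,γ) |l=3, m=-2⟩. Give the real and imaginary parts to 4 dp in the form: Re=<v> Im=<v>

Re=-0.0274 Im=0.0187

Split into d^3_{0,-2}(β=1.5950) × two z-phases.
With c≡cos(β/2)=0.698498 and s≡sin(β/2)=0.715612, N=[6·6·1·120]^{1/2}=65.726707
The bounds max(0,m−m')=0 and min(l+m,l−m')=1 give 2 terms
  k=0: (−1)^2·65.7267/(12)·0.6985^4·0.7156^2 = +0.667692
  k=1: (−1)^3·65.7267/(12)·0.6985^2·0.7156^4 = -0.700812
d^3_{0,-2}(1.5950) = +0.667692 -0.700812 = -0.033120
D = (+1.000000+0.000000i)·(-0.033120)·(+0.826367-0.563132i) = -0.027369+0.018651i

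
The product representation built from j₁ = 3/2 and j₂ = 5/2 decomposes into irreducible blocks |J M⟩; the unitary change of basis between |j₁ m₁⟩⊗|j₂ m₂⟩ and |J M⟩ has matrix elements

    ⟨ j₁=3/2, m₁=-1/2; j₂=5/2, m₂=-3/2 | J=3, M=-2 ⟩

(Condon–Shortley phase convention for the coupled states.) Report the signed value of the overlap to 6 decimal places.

+0.288675  (= +√(1/12))

triangle: 1!×2!×4!/8! = 48/40320
(j±m)!: 1!×2!×1!×4!×1!×5! = 5760
prefactor² = (2J+1)×Δ×N² = 48
  k=0: +1/(0!×1!×2!×1!×0!×3!) = 1/12
  k=1: −1/(1!×0!×1!×0!×1!×4!) = -1/24
Σ = 1/24  ⇒  CG² = 48×(1/24)² = 1/12
CG = +√(1/12) = +0.288675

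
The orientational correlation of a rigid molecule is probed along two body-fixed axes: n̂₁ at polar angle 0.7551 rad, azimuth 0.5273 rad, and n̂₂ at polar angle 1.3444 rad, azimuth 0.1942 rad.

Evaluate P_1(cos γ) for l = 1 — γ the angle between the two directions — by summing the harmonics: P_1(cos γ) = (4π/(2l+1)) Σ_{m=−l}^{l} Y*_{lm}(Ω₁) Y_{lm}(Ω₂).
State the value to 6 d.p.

0.794619

Summing Y*_{l m}(θ₁,φ₁)·Y_{l m}(θ₂,φ₂) over m ∈ [−1, 1]; prefactor 4π/(2·1+1) = 4.188790:
  term(m=-1) = +0.075339+0.026067i   from Y*(Ω₁)=+0.204625+0.119152i, Y(Ω₂)=+0.330349-0.064973i
  term(m=+0) = +0.039023+0.000000i   from Y*(Ω₁)=+0.355802-0.000000i, Y(Ω₂)=+0.109675+0.000000i
  term(m=+1) = +0.075339-0.026067i   from Y*(Ω₁)=-0.204625+0.119152i, Y(Ω₂)=-0.330349-0.064973i
Total Σ_m = +0.189701+0.000000i. Multiply by 4.188790: +0.794619+0.000000i. P_1(cos γ) = 0.794619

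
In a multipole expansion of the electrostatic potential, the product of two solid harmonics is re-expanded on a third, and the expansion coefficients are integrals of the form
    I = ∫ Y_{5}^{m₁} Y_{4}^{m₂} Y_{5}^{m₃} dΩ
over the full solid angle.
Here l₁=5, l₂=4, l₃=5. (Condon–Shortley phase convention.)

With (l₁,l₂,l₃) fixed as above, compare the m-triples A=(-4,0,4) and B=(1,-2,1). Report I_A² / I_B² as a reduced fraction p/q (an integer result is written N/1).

Shared (l₁,l₂,l₃)=(5,4,5): N and (l;000)² cancel in I_A²/I_B².
A: Δ = 4!·6!·4!/15! = 1/3153150; Racah Σ t=3..4: t=3:−1/25920 t=4:+1/69120 = -1/41472; ⇒ 3j(5 4 5; -4 0 4)² = 2/143, sgn +1
B: Δ = 4!·6!·4!/15! = 1/3153150; Racah Σ t=0..2: t=0:+1/4608 t=1:−1/1296 t=2:+1/4608 = -7/20736; ⇒ 3j(5 4 5; 1 -2 1)² = 20/1287, sgn -1
I_A²/I_B² = (2/143)/(20/1287) = 9/10

9/10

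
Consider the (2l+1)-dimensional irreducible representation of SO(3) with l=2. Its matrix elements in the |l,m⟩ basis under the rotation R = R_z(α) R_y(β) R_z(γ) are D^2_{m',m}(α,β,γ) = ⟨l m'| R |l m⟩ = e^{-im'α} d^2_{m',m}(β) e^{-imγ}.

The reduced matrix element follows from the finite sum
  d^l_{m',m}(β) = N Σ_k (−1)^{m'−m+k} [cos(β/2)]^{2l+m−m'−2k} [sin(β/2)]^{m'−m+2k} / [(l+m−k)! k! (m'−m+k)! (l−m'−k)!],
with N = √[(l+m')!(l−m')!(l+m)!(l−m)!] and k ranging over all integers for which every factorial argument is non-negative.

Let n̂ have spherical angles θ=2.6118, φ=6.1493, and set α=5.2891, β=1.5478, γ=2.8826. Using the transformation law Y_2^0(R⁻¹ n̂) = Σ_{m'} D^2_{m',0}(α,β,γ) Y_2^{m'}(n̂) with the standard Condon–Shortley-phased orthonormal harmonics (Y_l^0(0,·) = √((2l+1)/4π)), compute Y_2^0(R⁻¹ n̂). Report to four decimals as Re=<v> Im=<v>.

Re=-0.2246 Im=0.0000

Need the full column D^2_{m',0} for m'=−2..2 at α=5.2891, β=1.5478, γ=2.8826.
cos(β/2)=0.715190, sin(β/2)=0.698930
d^2_{-2,0}: single k=2 term ⇒ +0.612049;  D = -0.248101-0.559508i
d^2_{-1,0}: k∈[1..2] ⇒ +0.626288 -0.598133 = +0.028155;  D = +0.015352-0.023601i
d^2_{0,0}: k∈[0..2] ⇒ +0.261629 -0.999471 +0.238635 = -0.499207;  D = -0.499207+0.000000i
d^2_{1,0}: k∈[0..1] ⇒ -0.626288 +0.598133 = -0.028155;  D = -0.015352-0.023601i
d^2_{2,0}: single k=0 term ⇒ +0.612049;  D = -0.248101+0.559508i
Y_2^{m'}(θ=2.6118,φ=6.1493) and Σ D·Y over m':
  (-0.2481-0.5595i)·(+0.0951+0.0261i)  (+0.0154-0.0236i)·(-0.3339-0.0450i)  (-0.4992+0.0000i)·(+0.3891+0.0000i)  (-0.0154-0.0236i)·(+0.3339-0.0450i)  (-0.2481+0.5595i)·(+0.0951-0.0261i)
Y_2^0(R⁻¹ n̂) = -0.224636+0.000000i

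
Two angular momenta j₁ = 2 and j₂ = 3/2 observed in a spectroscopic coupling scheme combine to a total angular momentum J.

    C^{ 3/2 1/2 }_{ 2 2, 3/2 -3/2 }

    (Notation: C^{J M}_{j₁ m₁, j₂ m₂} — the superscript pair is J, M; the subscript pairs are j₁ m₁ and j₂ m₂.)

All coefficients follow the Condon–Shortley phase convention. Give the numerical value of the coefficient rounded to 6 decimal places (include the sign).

+√(2/5) ≈ +0.632456

j₁+j₂−J=2  J+j₁−j₂=2  J−j₁+j₂=1  j₁+j₂+J+1=6
(j₁±m₁, j₂±m₂, J±M) = (4,0,0,3,2,1)
P² = 32/5
sum k=0..0:
  [0] +1/4 = 1/4
S = 1/4
C² = P²·S² = 2/5 ; C = +0.632456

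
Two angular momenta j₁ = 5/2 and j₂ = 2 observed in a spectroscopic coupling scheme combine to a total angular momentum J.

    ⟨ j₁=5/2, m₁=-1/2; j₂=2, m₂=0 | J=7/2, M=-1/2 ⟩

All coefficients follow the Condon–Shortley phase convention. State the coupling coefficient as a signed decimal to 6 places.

√[8·1!4!3!/9! · 2!3!2!2!3!4!] = √(768/35)
  +(−1)^0/∏(0,1,3,2,1,1)! = 1/12  (running 1/12)
  +(−1)^1/∏(1,0,2,1,2,2)! = -1/8  (running -1/24)
⟨..|..⟩ = √(768/35)·(-1/24) = -0.195180

-0.195180  (= −√(4/105))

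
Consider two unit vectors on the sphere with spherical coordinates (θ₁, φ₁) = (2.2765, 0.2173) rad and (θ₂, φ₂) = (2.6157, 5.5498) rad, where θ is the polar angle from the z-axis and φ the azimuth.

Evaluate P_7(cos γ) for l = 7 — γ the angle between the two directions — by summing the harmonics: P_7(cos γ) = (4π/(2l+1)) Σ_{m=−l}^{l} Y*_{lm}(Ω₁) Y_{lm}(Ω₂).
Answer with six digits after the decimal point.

Addition theorem: P_7(cos γ) = (4π/15) Σ_m Y*_{lm}(Ω₁) Y_{lm}(Ω₂), m = −7…7:
  term(m=-7) = +0.000277+0.000108i   from Y*(Ω₁)=+0.003677+0.073923i, Y(Ω₂)=+0.001643-0.003665i
  term(m=-6) = +0.005114-0.003344i   from Y*(Ω₁)=-0.062258-0.227613i, Y(Ω₂)=+0.007950+0.024641i
  term(m=-5) = +0.001754-0.042706i   from Y*(Ω₁)=+0.195027+0.370715i, Y(Ω₂)=-0.088278-0.051172i
  term(m=-4) = -0.084347-0.065618i   from Y*(Ω₁)=-0.254521-0.301201i, Y(Ω₂)=+0.265154-0.055976i
  term(m=-3) = -0.011888+0.003542i   from Y*(Ω₁)=+0.020944+0.015984i, Y(Ω₂)=-0.277133+0.380608i
  term(m=-2) = +0.049437-0.144061i   from Y*(Ω₁)=+0.318255+0.147734i, Y(Ω₂)=-0.045074-0.431735i
  term(m=-1) = +0.005022+0.007033i   from Y*(Ω₁)=-0.183669-0.040552i, Y(Ω₂)=-0.034132-0.030754i
  term(m=+0) = -0.134992-0.000000i   from Y*(Ω₁)=-0.301716-0.000000i, Y(Ω₂)=+0.447415+0.000000i
  term(m=+1) = +0.005022-0.007033i   from Y*(Ω₁)=+0.183669-0.040552i, Y(Ω₂)=+0.034132-0.030754i
  term(m=+2) = +0.049437+0.144061i   from Y*(Ω₁)=+0.318255-0.147734i, Y(Ω₂)=-0.045074+0.431735i
  term(m=+3) = -0.011888-0.003542i   from Y*(Ω₁)=-0.020944+0.015984i, Y(Ω₂)=+0.277133+0.380608i
  term(m=+4) = -0.084347+0.065618i   from Y*(Ω₁)=-0.254521+0.301201i, Y(Ω₂)=+0.265154+0.055976i
  term(m=+5) = +0.001754+0.042706i   from Y*(Ω₁)=-0.195027+0.370715i, Y(Ω₂)=+0.088278-0.051172i
  term(m=+6) = +0.005114+0.003344i   from Y*(Ω₁)=-0.062258+0.227613i, Y(Ω₂)=+0.007950-0.024641i
  term(m=+7) = +0.000277-0.000108i   from Y*(Ω₁)=-0.003677+0.073923i, Y(Ω₂)=-0.001643-0.003665i
Σ over m = -0.204256-0.000000i; ×(4π/15) → -0.171117-0.000000i. Real part: -0.171117

-0.171117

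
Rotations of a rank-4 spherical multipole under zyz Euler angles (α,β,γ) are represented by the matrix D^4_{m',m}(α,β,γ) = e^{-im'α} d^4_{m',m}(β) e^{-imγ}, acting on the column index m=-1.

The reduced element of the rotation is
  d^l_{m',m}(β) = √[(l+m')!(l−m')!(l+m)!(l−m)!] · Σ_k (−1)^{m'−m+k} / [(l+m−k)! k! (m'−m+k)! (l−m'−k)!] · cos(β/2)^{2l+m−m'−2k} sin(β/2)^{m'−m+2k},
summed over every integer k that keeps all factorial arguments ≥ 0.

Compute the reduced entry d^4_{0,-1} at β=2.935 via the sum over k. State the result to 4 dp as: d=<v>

d=0.4159

d^4_{0,-1}(β=2.9350) via the finite sum:
Half-angle: c=0.103113, s=0.994670. N=√(24·24·6·120)=643.987578
k: max(0,(-1)−(0))=0 … min(4+(-1),4−(0))=3
  k=0: (−1)^1·643.9876/(144)·0.1031^7·0.9947^1 = -0.000001
  k=1: (−1)^2·643.9876/(24)·0.1031^5·0.9947^3 = +0.000308
  k=2: (−1)^3·643.9876/(24)·0.1031^3·0.9947^5 = -0.028642
  k=3: (−1)^4·643.9876/(144)·0.1031^1·0.9947^7 = +0.444201
d^4_{0,-1}(2.9350) = -0.000001 +0.000308 -0.028642 +0.444201 = +0.415867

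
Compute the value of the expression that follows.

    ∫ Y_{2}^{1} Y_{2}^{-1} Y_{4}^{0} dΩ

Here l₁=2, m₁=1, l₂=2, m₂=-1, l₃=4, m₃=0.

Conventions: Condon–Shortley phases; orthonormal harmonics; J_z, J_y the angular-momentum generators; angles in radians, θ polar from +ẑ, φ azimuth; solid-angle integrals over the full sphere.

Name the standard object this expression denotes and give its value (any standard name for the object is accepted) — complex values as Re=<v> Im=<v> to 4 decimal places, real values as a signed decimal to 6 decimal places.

This is a Gaunt coefficient — the integral of a triple product of spherical harmonics over the sphere.
Rules hold: Σm=0, L=8 even, 0≤4≤4.
N = 5·5·9 = 225
Δ = 0!·4!·4!/9! = 1/630
Racah Σ t=0..0: t=0:+1/16 = 1/16
⇒ 3j(2 2 4; 0 0 0)² = 2/35, sgn +1
Racah Σ t=0..0: t=0:+1/36 = 1/36
⇒ 3j(2 2 4; 1 -1 0)² = 8/315, sgn +1
4πI² = N·(3j₀)²·(3jₘ)² = 16/49
I = +1·√(0.326531/4π) = 0.16119702

Gaunt coefficient, +0.161197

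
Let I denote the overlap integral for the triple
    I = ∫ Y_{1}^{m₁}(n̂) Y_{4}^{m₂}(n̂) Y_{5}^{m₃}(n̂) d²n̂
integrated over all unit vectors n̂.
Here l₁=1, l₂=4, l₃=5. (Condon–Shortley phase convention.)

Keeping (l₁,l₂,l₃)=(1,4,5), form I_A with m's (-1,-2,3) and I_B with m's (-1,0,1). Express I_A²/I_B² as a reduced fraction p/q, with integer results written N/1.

28/15

l's match ⇒ only the (l;m) 3-j factors differ between A and B.
A: triangle coeff Δ(1,4,5) = 1/495; Σ_t [0,0]: t=0:+1/2880 = 1/2880; (3j)²=28/495 [(1 4 5; -1 -2 3)], sign=+1
B: triangle coeff Δ(1,4,5) = 1/495; Σ_t [0,0]: t=0:+1/1152 = 1/1152; (3j)²=1/33 [(1 4 5; -1 0 1)], sign=+1
I_A²/I_B² = (28/495)/(1/33) = 28/15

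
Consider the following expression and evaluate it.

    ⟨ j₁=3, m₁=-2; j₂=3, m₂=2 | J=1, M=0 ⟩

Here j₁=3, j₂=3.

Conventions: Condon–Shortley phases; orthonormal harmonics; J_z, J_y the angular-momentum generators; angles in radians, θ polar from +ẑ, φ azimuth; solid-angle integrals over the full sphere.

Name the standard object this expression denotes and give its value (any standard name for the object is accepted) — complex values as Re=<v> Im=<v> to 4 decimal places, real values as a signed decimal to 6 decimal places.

This is a Clebsch–Gordan (vector-coupling) coefficient.
triangle: 5!*1!*1!/8! = 120/40320
(j±m)!: 1!*5!*5!*1!*1!*1! = 14400
prefactor² = (2J+1)*Δ*N² = 900/7
  k=4: +1/(4!*1!*1!*1!*0!*0!) = 1/24
  k=5: −1/(5!*0!*0!*0!*1!*1!) = -1/120
Σ = 1/30  ⇒  CG² = 900/7*(1/30)² = 1/7
CG = +√(1/7) = +0.377964

Clebsch–Gordan coefficient, +√(1/7) ≈ +0.377964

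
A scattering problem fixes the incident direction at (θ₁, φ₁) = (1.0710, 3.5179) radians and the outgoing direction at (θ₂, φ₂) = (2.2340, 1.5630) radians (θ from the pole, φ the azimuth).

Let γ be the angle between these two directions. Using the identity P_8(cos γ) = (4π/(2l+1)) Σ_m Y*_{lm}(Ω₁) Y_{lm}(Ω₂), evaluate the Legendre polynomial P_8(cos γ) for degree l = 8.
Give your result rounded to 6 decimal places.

Summing Y*_{l m}(θ₁,φ₁)·Y_{l m}(θ₂,φ₂) over m ∈ [−8, 8]; prefactor 4π/(2·8+1) = 0.739198:
  term(m=-8) = -0.01388 + 0.00096j   from Y*(Ω₁)=-0.17993 + 0.02373j, Y(Ω₂)=0.07650 + 0.00478j
  term(m=-7) = -0.04154 - 0.08538j   from Y*(Ω₁)=0.34646 - 0.19263j, Y(Ω₂)=0.01306 - 0.23916j
  term(m=-6) = 0.11899 - 0.13195j   from Y*(Ω₁)=-0.26685 + 0.32527j, Y(Ω₂)=-0.42186 - 0.01975j
  term(m=-5) = 0.03467 + 0.01265j   from Y*(Ω₁)=0.02763 - 0.08602j, Y(Ω₂)=-0.01592 + 0.40819j
  term(m=-4) = -0.00067 - 0.01951j   from Y*(Ω₁)=-0.02029 - 0.30903j, Y(Ω₂)=0.06299 + 0.00196j
  term(m=-3) = -0.07789 + 0.03464j   from Y*(Ω₁)=0.11066 + 0.23391j, Y(Ω₂)=-0.00770 + 0.32935j
  term(m=-2) = 0.03435 + 0.03319j   from Y*(Ω₁)=0.13936 + 0.13051j, Y(Ω₂)=0.25014 + 0.00390j
  term(m=-1) = 0.02555 - 0.06322j   from Y*(Ω₁)=-0.28003 - 0.11065j, Y(Ω₂)=-0.00177 + 0.22644j
  term(m=+0) = -0.04311 + 0.00000j   from Y*(Ω₁)=-0.14951 + 0.00000j, Y(Ω₂)=0.28837 + 0.00000j
  term(m=+1) = 0.02555 + 0.06322j   from Y*(Ω₁)=0.28003 - 0.11065j, Y(Ω₂)=0.00177 + 0.22644j
  term(m=+2) = 0.03435 - 0.03319j   from Y*(Ω₁)=0.13936 - 0.13051j, Y(Ω₂)=0.25014 - 0.00390j
  term(m=+3) = -0.07789 - 0.03464j   from Y*(Ω₁)=-0.11066 + 0.23391j, Y(Ω₂)=0.00770 + 0.32935j
  term(m=+4) = -0.00067 + 0.01951j   from Y*(Ω₁)=-0.02029 + 0.30903j, Y(Ω₂)=0.06299 - 0.00196j
  term(m=+5) = 0.03467 - 0.01265j   from Y*(Ω₁)=-0.02763 - 0.08602j, Y(Ω₂)=0.01592 + 0.40819j
  term(m=+6) = 0.11899 + 0.13195j   from Y*(Ω₁)=-0.26685 - 0.32527j, Y(Ω₂)=-0.42186 + 0.01975j
  term(m=+7) = -0.04154 + 0.08538j   from Y*(Ω₁)=-0.34646 - 0.19263j, Y(Ω₂)=-0.01306 - 0.23916j
  term(m=+8) = -0.01388 - 0.00096j   from Y*(Ω₁)=-0.17993 - 0.02373j, Y(Ω₂)=0.07650 - 0.00478j
Accumulated sum 0.11606 - 0.00000j; after 4π/(2l+1) scaling, 0.08579 - 0.00000j ⇒ P_8 = 0.085791

0.085791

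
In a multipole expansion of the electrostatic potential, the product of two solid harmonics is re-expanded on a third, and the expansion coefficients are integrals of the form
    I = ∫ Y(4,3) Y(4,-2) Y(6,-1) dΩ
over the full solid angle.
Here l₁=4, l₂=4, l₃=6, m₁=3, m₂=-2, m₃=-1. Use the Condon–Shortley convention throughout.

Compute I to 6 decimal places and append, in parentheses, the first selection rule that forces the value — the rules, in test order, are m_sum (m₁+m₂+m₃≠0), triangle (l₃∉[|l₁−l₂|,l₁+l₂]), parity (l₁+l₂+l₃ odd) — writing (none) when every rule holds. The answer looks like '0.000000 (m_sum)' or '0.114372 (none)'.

0.160153 (none)

m-sum 0 ✓  L=14 even ✓  0≤6≤8 ✓
Π(2lᵢ+1) = 9×9×13 = 1053
triangle coeff Δ(4,4,6) = 1/1261260
Σ_t [0,2]: t=0:+1/4608 t=1:−1/1296 t=2:+1/4608 = -7/20736
(3j)²=20/1287 [(4 4 6; 0 0 0)], sign=-1
Σ_t [0,1]: t=0:+1/11520 t=1:−1/86400 = 13/172800
(3j)²=13/660 [(4 4 6; 3 -2 -1)], sign=-1
⇒ 4πI² = 39/121
I = (+1)√(39/121/(4π)) = 0.16015286
No selection rule forces the value: the integral is nonzero (none).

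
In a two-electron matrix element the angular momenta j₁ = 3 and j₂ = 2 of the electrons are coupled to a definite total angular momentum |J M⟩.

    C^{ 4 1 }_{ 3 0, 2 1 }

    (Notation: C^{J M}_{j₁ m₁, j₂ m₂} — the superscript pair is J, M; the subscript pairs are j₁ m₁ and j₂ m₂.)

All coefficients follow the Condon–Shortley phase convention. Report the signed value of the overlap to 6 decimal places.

j₁+j₂−J=1  J+j₁−j₂=5  J−j₁+j₂=3  j₁+j₂+J+1=10
(j₁±m₁, j₂±m₂, J±M) = (3,3,3,1,5,3)
P² = 1944/7
sum k=0..1:
  [0] +1/72 = 1/72
  [1] −1/24 = -1/24
S = -1/36
C² = P²·S² = 3/14 ; C = -0.462910

−√(3/14) = -0.462910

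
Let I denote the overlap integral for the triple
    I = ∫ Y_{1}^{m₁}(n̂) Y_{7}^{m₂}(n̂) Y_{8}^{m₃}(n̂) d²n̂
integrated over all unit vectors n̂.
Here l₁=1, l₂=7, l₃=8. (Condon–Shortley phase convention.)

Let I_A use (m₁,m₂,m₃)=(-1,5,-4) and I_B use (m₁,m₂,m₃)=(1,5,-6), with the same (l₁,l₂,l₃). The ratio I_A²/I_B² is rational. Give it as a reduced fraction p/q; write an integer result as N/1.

Shared (l₁,l₂,l₃)=(1,7,8): N and (l;000)² cancel in I_A²/I_B².
A: Δ = 0!·2!·14!/17! = 1/2040; Racah Σ t=0..0: t=0:+1/1916006400 = 1/1916006400; ⇒ 3j(1 7 8; -1 5 -4)² = 1/340, sgn +1
B: Δ = 0!·2!·14!/17! = 1/2040; Racah Σ t=0..0: t=0:+1/1916006400 = 1/1916006400; ⇒ 3j(1 7 8; 1 5 -6)² = 91/2040, sgn +1
I_A²/I_B² = (1/340)/(91/2040) = 6/91

6/91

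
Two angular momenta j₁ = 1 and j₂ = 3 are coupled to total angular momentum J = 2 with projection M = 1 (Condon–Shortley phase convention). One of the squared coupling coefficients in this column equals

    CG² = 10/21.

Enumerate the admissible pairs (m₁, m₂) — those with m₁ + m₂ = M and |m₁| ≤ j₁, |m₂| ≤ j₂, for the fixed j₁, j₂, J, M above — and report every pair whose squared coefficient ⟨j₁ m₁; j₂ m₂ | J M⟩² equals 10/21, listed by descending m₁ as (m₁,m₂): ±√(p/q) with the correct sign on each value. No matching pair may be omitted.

(-1,2): +√(10/21)

Admissible pairs with m₁+m₂ = M = 1: (-1,2), (0,1), (1,0)
  (m₁,m₂)=(1,0): CG² = 1/7, CG = +√(1/7)
  (m₁,m₂)=(0,1): CG² = 8/21, CG = −√(8/21)
  (m₁,m₂)=(-1,2): CG² = 10/21, CG = +√(10/21)   ← matches the target
Pairs with CG² = 10/21: (-1,2): +√(10/21)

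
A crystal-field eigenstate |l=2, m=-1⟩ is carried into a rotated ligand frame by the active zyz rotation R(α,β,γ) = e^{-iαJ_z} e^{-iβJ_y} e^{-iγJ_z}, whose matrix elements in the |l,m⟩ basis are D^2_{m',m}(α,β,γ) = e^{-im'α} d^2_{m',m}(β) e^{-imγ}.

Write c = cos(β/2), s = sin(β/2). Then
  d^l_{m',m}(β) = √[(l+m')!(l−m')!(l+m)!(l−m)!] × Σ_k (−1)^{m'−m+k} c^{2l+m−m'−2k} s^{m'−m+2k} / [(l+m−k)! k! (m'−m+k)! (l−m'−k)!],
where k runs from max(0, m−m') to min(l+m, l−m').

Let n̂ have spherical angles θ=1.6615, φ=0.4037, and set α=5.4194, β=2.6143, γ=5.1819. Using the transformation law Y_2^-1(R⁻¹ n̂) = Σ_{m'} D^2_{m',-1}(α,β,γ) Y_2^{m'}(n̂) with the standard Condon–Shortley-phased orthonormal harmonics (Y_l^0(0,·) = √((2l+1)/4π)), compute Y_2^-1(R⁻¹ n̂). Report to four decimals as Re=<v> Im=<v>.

Need the full column D^2_{m',-1} for m'=−2..2 at α=5.4194, β=2.6143, γ=5.1819.
cos(β/2)=0.260603, sin(β/2)=0.965446
d^2_{-2,-1}: single k=1 term ⇒ +0.034174;  D = -0.032516-0.010514i
d^2_{-1,-1}: k∈[0..1] ⇒ +0.004612 -0.189904 = -0.185292;  D = +0.071178+0.171076i
d^2_{0,-1}: k∈[0..1] ⇒ -0.041854 +0.574432 = +0.532578;  D = +0.240965-0.474947i
d^2_{1,-1}: k∈[0..1] ⇒ +0.189904 -0.868785 = -0.678880;  D = -0.659824+0.159723i
d^2_{2,-1}: single k=0 term ⇒ -0.469022;  D = -0.380006-0.274912i
Y_2^{m'}(θ=1.6615,φ=0.4037) and Σ D·Y over m':
  (-0.0325-0.0105i)·(+0.2649-0.2768i)  (+0.0712+0.1711i)·(-0.0641+0.0274i)  (+0.2410-0.4749i)·(-0.3076+0.0000i)  (-0.6598+0.1597i)·(+0.0641+0.0274i)  (-0.3800-0.2749i)·(+0.2649+0.2768i)
Y_2^-1(R⁻¹ n̂) = -0.166114-0.042518i

Re=-0.1661 Im=-0.0425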